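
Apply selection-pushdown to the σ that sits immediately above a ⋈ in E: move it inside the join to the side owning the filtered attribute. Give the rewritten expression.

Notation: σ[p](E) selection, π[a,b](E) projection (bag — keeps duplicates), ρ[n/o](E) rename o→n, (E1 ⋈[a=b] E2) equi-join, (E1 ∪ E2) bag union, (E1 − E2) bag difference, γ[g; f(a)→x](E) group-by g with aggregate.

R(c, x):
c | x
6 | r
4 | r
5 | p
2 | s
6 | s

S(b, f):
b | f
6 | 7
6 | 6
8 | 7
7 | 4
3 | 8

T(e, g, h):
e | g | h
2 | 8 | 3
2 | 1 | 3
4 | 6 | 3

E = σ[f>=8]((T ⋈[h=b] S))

σ filters on f, owned by the right side.
E' = (T ⋈[h=b] σ[f>=8](S))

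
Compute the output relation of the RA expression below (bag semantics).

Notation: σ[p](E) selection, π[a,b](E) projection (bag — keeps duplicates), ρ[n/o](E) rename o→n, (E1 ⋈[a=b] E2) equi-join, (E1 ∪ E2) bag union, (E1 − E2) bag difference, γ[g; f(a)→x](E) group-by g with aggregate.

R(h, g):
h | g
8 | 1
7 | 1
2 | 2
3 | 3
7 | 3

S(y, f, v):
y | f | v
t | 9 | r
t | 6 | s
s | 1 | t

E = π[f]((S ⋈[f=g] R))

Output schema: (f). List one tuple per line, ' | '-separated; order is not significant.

Per-node cardinality:
  S → 3
  R → 5
  (S ⋈[f=g] R) → 2
  π[f]((S ⋈[f=g] R)) → 2

== RESULT ==
f
1
1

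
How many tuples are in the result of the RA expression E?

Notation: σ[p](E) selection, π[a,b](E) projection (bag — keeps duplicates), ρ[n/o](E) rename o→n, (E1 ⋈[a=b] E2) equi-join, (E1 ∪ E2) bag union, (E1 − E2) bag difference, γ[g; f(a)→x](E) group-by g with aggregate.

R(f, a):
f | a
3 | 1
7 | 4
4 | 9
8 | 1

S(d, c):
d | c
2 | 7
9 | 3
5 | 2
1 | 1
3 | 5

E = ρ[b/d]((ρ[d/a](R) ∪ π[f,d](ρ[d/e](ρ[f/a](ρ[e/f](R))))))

Subexpression sizes:
  R → 4
  ρ[d/a](R) → 4
  R → 4
  ρ[e/f](R) → 4
  ρ[f/a](ρ[e/f](R)) → 4
  ρ[d/e](ρ[f/a](ρ[e/f](R))) → 4
  π[f,d](ρ[d/e](ρ[f/a](ρ[e/f](R)))) → 4
  (ρ[d/a](R) ∪ π[f,d](ρ[d/e](ρ[f/a](ρ[e/f](R))))) → 8
  ρ[b/d]((ρ[d/a](R) ∪ π[f,d](ρ[d/e](ρ[f/a](ρ[e/f](R)))))) → 8

|E| = 8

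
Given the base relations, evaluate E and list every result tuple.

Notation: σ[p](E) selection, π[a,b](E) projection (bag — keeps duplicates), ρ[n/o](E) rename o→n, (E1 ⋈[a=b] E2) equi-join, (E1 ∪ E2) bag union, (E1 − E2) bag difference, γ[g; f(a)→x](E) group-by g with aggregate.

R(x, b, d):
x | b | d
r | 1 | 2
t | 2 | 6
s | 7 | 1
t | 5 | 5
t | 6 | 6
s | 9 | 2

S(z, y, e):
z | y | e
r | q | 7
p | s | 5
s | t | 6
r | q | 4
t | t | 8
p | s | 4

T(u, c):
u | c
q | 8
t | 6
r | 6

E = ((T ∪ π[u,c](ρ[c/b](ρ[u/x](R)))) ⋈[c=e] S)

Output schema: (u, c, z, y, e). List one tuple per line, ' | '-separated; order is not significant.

Stepwise |·|:
  T → 3
  R → 6
  ρ[u/x](R) → 6
  ρ[c/b](ρ[u/x](R)) → 6
  π[u,c](ρ[c/b](ρ[u/x](R))) → 6
  (T ∪ π[u,c](ρ[c/b](ρ[u/x](R)))) → 9
  S → 6
  ((T ∪ π[u,c](ρ[c/b](ρ[u/x](R)))) ⋈[c=e] S) → 6

== RESULT ==
u | c | z | y | e
q | 8 | t | t | 8
r | 6 | s | t | 6
s | 7 | r | q | 7
t | 5 | p | s | 5
t | 6 | s | t | 6
t | 6 | s | t | 6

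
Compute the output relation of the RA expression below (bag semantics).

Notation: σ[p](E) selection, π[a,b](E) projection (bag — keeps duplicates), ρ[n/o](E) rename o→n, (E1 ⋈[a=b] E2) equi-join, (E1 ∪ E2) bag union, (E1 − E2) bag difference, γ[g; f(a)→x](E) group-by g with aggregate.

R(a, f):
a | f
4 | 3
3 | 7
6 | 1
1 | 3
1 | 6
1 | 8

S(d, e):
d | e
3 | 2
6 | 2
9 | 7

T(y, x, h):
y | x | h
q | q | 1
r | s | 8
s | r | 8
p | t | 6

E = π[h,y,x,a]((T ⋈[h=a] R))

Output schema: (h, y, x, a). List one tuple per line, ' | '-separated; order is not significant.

Per-node cardinality:
  T → 4
  R → 6
  (T ⋈[h=a] R) → 4
  π[h,y,x,a]((T ⋈[h=a] R)) → 4

== RESULT ==
h | y | x | a
1 | q | q | 1
1 | q | q | 1
1 | q | q | 1
6 | p | t | 6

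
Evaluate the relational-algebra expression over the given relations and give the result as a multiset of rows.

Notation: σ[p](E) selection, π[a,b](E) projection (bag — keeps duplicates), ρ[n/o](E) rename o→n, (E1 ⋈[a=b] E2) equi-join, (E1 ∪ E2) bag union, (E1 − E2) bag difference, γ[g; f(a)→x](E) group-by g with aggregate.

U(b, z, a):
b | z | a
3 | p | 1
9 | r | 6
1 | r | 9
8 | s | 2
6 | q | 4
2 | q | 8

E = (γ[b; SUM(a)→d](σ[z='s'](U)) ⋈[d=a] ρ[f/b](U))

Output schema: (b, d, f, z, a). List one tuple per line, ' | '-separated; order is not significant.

Stepwise |·|:
  U → 6
  σ[z='s'](U) → 1
  γ[b; SUM(a)→d](σ[z='s'](U)) → 1
  U → 6
  ρ[f/b](U) → 6
  (γ[b; SUM(a)→d](σ[z='s'](U)) ⋈[d=a] ρ[f/b](U)) → 1

== RESULT ==
b | d | f | z | a
8 | 2 | 8 | s | 2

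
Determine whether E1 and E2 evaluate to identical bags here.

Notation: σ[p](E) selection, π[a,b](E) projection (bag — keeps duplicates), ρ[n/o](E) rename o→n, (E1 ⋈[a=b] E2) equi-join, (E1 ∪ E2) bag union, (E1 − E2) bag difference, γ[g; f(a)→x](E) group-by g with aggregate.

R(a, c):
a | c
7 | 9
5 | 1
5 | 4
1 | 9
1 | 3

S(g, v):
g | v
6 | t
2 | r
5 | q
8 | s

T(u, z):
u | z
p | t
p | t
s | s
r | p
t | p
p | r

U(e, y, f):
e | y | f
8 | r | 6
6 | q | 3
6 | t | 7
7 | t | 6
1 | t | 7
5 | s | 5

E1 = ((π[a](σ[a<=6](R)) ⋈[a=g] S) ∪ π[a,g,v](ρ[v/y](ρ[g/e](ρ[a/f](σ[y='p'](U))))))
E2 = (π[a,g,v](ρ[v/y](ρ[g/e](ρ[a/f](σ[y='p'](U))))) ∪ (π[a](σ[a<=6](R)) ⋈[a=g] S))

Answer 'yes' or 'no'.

E1 row counts bottom-up:
  R → 5
  σ[a<=6](R) → 4
  π[a](σ[a<=6](R)) → 4
  S → 4
  (π[a](σ[a<=6](R)) ⋈[a=g] S) → 2
  U → 6
  σ[y='p'](U) → 0
  ρ[a/f](σ[y='p'](U)) → 0
  ρ[g/e](ρ[a/f](σ[y='p'](U))) → 0
  ρ[v/y](ρ[g/e](ρ[a/f](σ[y='p'](U)))) → 0
  π[a,g,v](ρ[v/y](ρ[g/e](ρ[a/f](σ[y='p'](U))))) → 0
  ((π[a](σ[a<=6](R)) ⋈[a=g] S) ∪ π[a,g,v](ρ[v/y](ρ[g/e](ρ[a/f](σ[y='p'](U)))))) → 2
E2 row counts bottom-up:
  U → 6
  σ[y='p'](U) → 0
  ρ[a/f](σ[y='p'](U)) → 0
  ρ[g/e](ρ[a/f](σ[y='p'](U))) → 0
  ρ[v/y](ρ[g/e](ρ[a/f](σ[y='p'](U)))) → 0
  π[a,g,v](ρ[v/y](ρ[g/e](ρ[a/f](σ[y='p'](U))))) → 0
  R → 5
  σ[a<=6](R) → 4
  π[a](σ[a<=6](R)) → 4
  S → 4
  (π[a](σ[a<=6](R)) ⋈[a=g] S) → 2
  (π[a,g,v](ρ[v/y](ρ[g/e](ρ[a/f](σ[y='p'](U))))) ∪ (π[a](σ[a<=6](R)) ⋈[a=g] S)) → 2

E1 and E2 produce the same multiset:
a | g | v
5 | 5 | q
5 | 5 | q

yes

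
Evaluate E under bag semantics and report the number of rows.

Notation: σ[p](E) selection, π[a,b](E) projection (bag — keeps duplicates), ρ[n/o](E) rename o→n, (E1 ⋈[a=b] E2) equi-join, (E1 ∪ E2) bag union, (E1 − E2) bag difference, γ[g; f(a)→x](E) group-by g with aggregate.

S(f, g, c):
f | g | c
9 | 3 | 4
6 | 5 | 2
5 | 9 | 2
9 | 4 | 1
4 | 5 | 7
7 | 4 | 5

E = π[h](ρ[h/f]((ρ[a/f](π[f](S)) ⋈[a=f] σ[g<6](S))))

Row counts bottom-up:
  S → 6
  π[f](S) → 6
  ρ[a/f](π[f](S)) → 6
  S → 6
  σ[g<6](S) → 5
  (ρ[a/f](π[f](S)) ⋈[a=f] σ[g<6](S)) → 7
  ρ[h/f]((ρ[a/f](π[f](S)) ⋈[a=f] σ[g<6](S))) → 7
  π[h](ρ[h/f]((ρ[a/f](π[f](S)) ⋈[a=f] σ[g<6](S)))) → 7

|E| = 7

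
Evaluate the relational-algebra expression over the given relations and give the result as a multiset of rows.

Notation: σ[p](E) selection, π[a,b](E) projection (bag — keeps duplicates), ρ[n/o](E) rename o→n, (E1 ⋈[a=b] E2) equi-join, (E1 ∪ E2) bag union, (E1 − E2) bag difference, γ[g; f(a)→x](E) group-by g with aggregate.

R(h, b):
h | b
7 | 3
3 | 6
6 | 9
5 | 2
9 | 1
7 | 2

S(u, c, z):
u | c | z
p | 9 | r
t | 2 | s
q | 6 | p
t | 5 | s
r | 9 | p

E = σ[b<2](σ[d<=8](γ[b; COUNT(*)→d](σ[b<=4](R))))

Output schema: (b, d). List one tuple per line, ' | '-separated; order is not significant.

Row counts bottom-up:
  R → 6
  σ[b<=4](R) → 4
  γ[b; COUNT(*)→d](σ[b<=4](R)) → 3
  σ[d<=8](γ[b; COUNT(*)→d](σ[b<=4](R))) → 3
  σ[b<2](σ[d<=8](γ[b; COUNT(*)→d](σ[b<=4](R)))) → 1

== RESULT ==
b | d
1 | 1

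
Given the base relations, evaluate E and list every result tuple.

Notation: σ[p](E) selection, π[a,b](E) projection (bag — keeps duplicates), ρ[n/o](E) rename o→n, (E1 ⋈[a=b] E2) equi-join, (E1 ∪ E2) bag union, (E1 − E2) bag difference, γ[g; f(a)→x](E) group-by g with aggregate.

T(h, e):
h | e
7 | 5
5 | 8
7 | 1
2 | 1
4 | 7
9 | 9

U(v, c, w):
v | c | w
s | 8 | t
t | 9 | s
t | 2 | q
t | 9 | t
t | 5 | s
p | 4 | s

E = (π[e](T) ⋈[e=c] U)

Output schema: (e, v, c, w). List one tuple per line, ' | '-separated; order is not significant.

Per-node cardinality:
  T → 6
  π[e](T) → 6
  U → 6
  (π[e](T) ⋈[e=c] U) → 4

== RESULT ==
e | v | c | w
5 | t | 5 | s
8 | s | 8 | t
9 | t | 9 | s
9 | t | 9 | t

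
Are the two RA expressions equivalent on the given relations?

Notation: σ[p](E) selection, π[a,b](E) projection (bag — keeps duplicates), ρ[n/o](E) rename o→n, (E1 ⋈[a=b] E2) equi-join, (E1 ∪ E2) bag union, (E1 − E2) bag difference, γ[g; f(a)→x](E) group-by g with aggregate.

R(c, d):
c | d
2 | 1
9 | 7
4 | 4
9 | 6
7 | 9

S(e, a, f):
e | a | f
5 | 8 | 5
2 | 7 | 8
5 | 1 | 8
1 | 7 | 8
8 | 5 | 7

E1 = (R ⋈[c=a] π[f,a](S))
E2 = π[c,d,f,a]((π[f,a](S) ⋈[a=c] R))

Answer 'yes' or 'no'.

E1 per-node cardinality:
  R → 5
  S → 5
  π[f,a](S) → 5
  (R ⋈[c=a] π[f,a](S)) → 2
E2 per-node cardinality:
  S → 5
  π[f,a](S) → 5
  R → 5
  (π[f,a](S) ⋈[a=c] R) → 2
  π[c,d,f,a]((π[f,a](S) ⋈[a=c] R)) → 2

E1 and E2 produce the same multiset:
c | d | f | a
7 | 9 | 8 | 7
7 | 9 | 8 | 7

yes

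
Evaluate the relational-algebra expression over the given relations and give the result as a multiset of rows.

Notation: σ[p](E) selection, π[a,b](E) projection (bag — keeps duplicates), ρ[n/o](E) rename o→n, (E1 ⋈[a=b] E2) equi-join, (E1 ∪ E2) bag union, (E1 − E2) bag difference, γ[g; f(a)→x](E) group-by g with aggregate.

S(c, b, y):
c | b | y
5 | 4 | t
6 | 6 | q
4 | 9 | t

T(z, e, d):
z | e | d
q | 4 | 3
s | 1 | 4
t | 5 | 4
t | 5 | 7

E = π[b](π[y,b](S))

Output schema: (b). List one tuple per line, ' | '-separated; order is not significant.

Subexpression sizes:
  S → 3
  π[y,b](S) → 3
  π[b](π[y,b](S)) → 3

== RESULT ==
b
4
6
9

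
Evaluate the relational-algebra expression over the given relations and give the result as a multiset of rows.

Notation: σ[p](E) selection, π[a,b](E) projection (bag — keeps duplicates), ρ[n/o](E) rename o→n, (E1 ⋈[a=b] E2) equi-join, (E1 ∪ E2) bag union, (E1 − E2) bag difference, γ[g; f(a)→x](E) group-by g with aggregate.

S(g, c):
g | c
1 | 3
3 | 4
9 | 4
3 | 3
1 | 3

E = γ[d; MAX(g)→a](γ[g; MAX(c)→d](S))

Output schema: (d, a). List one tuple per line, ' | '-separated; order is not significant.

Stepwise |·|:
  S → 5
  γ[g; MAX(c)→d](S) → 3
  γ[d; MAX(g)→a](γ[g; MAX(c)→d](S)) → 2

== RESULT ==
d | a
3 | 1
4 | 9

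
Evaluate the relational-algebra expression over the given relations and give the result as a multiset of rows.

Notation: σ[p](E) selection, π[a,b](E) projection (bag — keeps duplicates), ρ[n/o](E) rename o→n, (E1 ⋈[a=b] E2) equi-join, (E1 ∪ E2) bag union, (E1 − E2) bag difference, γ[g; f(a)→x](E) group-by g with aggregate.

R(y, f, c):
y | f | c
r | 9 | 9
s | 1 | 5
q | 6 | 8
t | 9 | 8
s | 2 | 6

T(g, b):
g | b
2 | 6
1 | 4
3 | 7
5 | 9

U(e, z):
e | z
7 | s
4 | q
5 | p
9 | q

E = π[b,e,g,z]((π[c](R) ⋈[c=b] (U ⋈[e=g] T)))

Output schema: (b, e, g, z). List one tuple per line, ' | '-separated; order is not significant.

Stepwise |·|:
  R → 5
  π[c](R) → 5
  U → 4
  T → 4
  (U ⋈[e=g] T) → 1
  (π[c](R) ⋈[c=b] (U ⋈[e=g] T)) → 1
  π[b,e,g,z]((π[c](R) ⋈[c=b] (U ⋈[e=g] T))) → 1

== RESULT ==
b | e | g | z
9 | 5 | 5 | p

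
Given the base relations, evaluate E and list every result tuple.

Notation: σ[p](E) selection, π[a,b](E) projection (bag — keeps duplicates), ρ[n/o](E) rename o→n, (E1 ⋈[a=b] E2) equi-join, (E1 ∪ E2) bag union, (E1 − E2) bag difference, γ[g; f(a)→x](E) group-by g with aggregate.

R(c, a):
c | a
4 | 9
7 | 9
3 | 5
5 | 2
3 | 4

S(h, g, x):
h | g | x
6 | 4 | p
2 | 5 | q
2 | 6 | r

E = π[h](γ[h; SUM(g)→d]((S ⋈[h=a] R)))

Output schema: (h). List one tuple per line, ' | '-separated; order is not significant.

Subexpression sizes:
  S → 3
  R → 5
  (S ⋈[h=a] R) → 2
  γ[h; SUM(g)→d]((S ⋈[h=a] R)) → 1
  π[h](γ[h; SUM(g)→d]((S ⋈[h=a] R))) → 1

== RESULT ==
h
2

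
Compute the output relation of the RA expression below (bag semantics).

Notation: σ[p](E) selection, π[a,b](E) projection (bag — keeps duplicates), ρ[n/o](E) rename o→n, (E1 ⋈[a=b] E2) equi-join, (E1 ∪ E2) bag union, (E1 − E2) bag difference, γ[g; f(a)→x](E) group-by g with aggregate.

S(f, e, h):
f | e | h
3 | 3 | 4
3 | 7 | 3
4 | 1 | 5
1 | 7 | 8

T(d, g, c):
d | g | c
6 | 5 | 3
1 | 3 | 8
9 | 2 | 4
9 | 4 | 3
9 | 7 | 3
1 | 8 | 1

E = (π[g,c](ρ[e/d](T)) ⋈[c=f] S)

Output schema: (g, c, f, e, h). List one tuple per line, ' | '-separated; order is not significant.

Subexpression sizes:
  T → 6
  ρ[e/d](T) → 6
  π[g,c](ρ[e/d](T)) → 6
  S → 4
  (π[g,c](ρ[e/d](T)) ⋈[c=f] S) → 8

== RESULT ==
g | c | f | e | h
2 | 4 | 4 | 1 | 5
4 | 3 | 3 | 3 | 4
4 | 3 | 3 | 7 | 3
5 | 3 | 3 | 3 | 4
5 | 3 | 3 | 7 | 3
7 | 3 | 3 | 3 | 4
7 | 3 | 3 | 7 | 3
8 | 1 | 1 | 7 | 8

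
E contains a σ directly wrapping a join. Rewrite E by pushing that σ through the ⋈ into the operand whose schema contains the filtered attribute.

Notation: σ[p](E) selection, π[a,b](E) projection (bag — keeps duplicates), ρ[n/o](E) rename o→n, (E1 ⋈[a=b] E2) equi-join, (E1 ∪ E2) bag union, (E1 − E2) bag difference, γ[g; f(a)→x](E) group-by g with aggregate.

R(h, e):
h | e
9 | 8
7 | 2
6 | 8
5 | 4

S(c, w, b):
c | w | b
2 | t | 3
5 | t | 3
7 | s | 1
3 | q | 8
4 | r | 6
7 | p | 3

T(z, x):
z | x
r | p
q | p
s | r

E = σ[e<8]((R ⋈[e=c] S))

σ filters on e, owned by the left side.
E' = (σ[e<8](R) ⋈[e=c] S)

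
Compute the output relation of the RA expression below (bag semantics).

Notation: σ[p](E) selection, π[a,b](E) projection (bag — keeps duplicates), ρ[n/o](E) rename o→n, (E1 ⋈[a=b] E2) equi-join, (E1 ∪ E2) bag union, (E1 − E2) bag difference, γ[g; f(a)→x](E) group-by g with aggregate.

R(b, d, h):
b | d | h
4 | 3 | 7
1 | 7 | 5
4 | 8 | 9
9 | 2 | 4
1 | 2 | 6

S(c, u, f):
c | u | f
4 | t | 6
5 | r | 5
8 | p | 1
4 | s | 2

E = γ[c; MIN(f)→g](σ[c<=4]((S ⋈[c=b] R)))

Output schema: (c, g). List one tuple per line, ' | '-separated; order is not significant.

Subexpression sizes:
  S → 4
  R → 5
  (S ⋈[c=b] R) → 4
  σ[c<=4]((S ⋈[c=b] R)) → 4
  γ[c; MIN(f)→g](σ[c<=4]((S ⋈[c=b] R))) → 1

== RESULT ==
c | g
4 | 2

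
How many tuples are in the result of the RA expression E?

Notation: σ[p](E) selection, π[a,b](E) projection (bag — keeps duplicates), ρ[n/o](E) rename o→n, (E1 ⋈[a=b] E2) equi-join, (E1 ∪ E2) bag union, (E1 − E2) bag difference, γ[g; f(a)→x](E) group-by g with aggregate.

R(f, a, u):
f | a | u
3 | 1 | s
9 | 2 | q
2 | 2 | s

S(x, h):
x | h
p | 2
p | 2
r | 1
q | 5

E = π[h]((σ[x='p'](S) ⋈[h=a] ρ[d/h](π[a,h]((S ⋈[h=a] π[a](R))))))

Per-node cardinality:
  S → 4
  σ[x='p'](S) → 2
  S → 4
  R → 3
  π[a](R) → 3
  (S ⋈[h=a] π[a](R)) → 5
  π[a,h]((S ⋈[h=a] π[a](R))) → 5
  ρ[d/h](π[a,h]((S ⋈[h=a] π[a](R)))) → 5
  (σ[x='p'](S) ⋈[h=a] ρ[d/h](π[a,h]((S ⋈[h=a] π[a](R))))) → 8
  π[h]((σ[x='p'](S) ⋈[h=a] ρ[d/h](π[a,h]((S ⋈[h=a] π[a](R)))))) → 8

|E| = 8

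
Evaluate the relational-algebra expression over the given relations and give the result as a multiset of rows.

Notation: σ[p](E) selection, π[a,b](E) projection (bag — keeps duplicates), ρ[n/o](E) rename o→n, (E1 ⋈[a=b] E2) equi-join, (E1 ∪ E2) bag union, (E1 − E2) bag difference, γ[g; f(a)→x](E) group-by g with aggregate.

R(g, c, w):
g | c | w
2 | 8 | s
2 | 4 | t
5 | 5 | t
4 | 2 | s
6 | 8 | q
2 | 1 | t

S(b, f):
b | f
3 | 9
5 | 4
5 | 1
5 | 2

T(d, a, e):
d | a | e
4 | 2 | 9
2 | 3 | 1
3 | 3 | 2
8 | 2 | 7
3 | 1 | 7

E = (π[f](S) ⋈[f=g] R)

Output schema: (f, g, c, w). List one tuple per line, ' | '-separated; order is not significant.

Per-node cardinality:
  S → 4
  π[f](S) → 4
  R → 6
  (π[f](S) ⋈[f=g] R) → 4

== RESULT ==
f | g | c | w
2 | 2 | 1 | t
2 | 2 | 4 | t
2 | 2 | 8 | s
4 | 4 | 2 | s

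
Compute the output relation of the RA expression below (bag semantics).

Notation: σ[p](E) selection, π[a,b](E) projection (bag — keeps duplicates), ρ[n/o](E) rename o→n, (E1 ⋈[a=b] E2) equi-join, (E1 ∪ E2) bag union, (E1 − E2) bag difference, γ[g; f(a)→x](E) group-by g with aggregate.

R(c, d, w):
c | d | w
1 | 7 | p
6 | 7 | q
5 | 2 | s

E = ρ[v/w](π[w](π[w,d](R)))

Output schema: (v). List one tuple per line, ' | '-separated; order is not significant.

Per-node cardinality:
  R → 3
  π[w,d](R) → 3
  π[w](π[w,d](R)) → 3
  ρ[v/w](π[w](π[w,d](R))) → 3

== RESULT ==
v
p
q
s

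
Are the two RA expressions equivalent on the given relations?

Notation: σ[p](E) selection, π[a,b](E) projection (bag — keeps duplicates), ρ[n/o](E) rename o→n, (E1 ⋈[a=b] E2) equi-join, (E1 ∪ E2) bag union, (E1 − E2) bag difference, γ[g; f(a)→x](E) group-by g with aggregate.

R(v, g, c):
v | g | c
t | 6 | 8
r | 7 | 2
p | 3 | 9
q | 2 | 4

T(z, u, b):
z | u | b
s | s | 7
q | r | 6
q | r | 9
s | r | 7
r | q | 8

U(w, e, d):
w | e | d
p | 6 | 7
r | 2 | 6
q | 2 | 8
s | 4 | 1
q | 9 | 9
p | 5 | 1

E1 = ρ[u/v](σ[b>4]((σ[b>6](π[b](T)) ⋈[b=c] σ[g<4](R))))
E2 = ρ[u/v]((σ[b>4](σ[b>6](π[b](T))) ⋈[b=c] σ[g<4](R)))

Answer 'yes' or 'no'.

E1 per-node cardinality:
  T → 5
  π[b](T) → 5
  σ[b>6](π[b](T)) → 4
  R → 4
  σ[g<4](R) → 2
  (σ[b>6](π[b](T)) ⋈[b=c] σ[g<4](R)) → 1
  σ[b>4]((σ[b>6](π[b](T)) ⋈[b=c] σ[g<4](R))) → 1
  ρ[u/v](σ[b>4]((σ[b>6](π[b](T)) ⋈[b=c] σ[g<4](R)))) → 1
E2 per-node cardinality:
  T → 5
  π[b](T) → 5
  σ[b>6](π[b](T)) → 4
  σ[b>4](σ[b>6](π[b](T))) → 4
  R → 4
  σ[g<4](R) → 2
  (σ[b>4](σ[b>6](π[b](T))) ⋈[b=c] σ[g<4](R)) → 1
  ρ[u/v]((σ[b>4](σ[b>6](π[b](T))) ⋈[b=c] σ[g<4](R))) → 1

E1 and E2 produce the same multiset:
b | u | g | c
9 | p | 3 | 9

yes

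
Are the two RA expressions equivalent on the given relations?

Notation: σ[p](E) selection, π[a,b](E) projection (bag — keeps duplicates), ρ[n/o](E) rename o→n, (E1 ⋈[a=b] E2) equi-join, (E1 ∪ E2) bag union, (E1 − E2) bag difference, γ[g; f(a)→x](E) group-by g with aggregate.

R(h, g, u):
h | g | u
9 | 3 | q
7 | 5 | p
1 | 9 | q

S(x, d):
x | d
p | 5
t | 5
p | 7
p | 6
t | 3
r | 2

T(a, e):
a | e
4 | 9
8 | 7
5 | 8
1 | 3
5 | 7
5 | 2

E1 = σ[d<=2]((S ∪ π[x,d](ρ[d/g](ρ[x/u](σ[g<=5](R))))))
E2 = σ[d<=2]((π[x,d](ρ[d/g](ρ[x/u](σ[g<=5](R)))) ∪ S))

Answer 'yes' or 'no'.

E1 stepwise |·|:
  S → 6
  R → 3
  σ[g<=5](R) → 2
  ρ[x/u](σ[g<=5](R)) → 2
  ρ[d/g](ρ[x/u](σ[g<=5](R))) → 2
  π[x,d](ρ[d/g](ρ[x/u](σ[g<=5](R)))) → 2
  (S ∪ π[x,d](ρ[d/g](ρ[x/u](σ[g<=5](R))))) → 8
  σ[d<=2]((S ∪ π[x,d](ρ[d/g](ρ[x/u](σ[g<=5](R)))))) → 1
E2 stepwise |·|:
  R → 3
  σ[g<=5](R) → 2
  ρ[x/u](σ[g<=5](R)) → 2
  ρ[d/g](ρ[x/u](σ[g<=5](R))) → 2
  π[x,d](ρ[d/g](ρ[x/u](σ[g<=5](R)))) → 2
  S → 6
  (π[x,d](ρ[d/g](ρ[x/u](σ[g<=5](R)))) ∪ S) → 8
  σ[d<=2]((π[x,d](ρ[d/g](ρ[x/u](σ[g<=5](R)))) ∪ S)) → 1

E1 and E2 produce the same multiset:
x | d
r | 2

yes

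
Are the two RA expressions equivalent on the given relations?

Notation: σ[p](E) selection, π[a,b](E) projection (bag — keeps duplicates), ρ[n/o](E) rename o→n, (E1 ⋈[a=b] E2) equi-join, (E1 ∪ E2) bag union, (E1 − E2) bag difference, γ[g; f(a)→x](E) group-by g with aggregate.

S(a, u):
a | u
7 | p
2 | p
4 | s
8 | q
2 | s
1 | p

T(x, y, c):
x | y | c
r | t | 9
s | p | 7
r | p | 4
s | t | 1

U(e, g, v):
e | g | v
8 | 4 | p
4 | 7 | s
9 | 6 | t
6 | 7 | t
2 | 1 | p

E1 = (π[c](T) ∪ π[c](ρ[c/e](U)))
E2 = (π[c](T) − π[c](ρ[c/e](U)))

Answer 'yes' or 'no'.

E1 subexpression sizes:
  T → 4
  π[c](T) → 4
  U → 5
  ρ[c/e](U) → 5
  π[c](ρ[c/e](U)) → 5
  (π[c](T) ∪ π[c](ρ[c/e](U))) → 9
E2 subexpression sizes:
  T → 4
  π[c](T) → 4
  U → 5
  ρ[c/e](U) → 5
  π[c](ρ[c/e](U)) → 5
  (π[c](T) − π[c](ρ[c/e](U))) → 2

E1 result:
c
1
2
4
4
6
7
8
9
9
E2 result:
c
1
7
Witness: (6,) appears 1× in E1 but 0× in E2.

no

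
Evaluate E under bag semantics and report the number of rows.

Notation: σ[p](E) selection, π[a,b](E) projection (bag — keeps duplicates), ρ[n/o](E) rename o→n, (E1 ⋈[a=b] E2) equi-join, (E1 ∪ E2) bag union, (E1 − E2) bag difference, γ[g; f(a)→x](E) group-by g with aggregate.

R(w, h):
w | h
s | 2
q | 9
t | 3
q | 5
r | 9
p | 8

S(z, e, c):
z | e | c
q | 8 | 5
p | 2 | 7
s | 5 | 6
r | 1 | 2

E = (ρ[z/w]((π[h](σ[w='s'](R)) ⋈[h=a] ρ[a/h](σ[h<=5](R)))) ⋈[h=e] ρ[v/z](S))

Subexpression sizes:
  R → 6
  σ[w='s'](R) → 1
  π[h](σ[w='s'](R)) → 1
  R → 6
  σ[h<=5](R) → 3
  ρ[a/h](σ[h<=5](R)) → 3
  (π[h](σ[w='s'](R)) ⋈[h=a] ρ[a/h](σ[h<=5](R))) → 1
  ρ[z/w]((π[h](σ[w='s'](R)) ⋈[h=a] ρ[a/h](σ[h<=5](R)))) → 1
  S → 4
  ρ[v/z](S) → 4
  (ρ[z/w]((π[h](σ[w='s'](R)) ⋈[h=a] ρ[a/h](σ[h<=5](R)))) ⋈[h=e] ρ[v/z](S)) → 1

|E| = 1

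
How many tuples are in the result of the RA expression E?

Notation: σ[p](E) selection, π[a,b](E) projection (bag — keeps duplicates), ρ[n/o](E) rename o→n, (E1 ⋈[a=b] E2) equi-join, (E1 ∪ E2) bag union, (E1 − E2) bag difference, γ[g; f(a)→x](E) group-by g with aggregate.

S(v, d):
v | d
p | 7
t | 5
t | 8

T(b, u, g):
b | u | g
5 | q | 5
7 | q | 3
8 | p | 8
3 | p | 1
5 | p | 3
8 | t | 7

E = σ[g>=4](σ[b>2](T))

Stepwise |·|:
  T → 6
  σ[b>2](T) → 6
  σ[g>=4](σ[b>2](T)) → 3

|E| = 3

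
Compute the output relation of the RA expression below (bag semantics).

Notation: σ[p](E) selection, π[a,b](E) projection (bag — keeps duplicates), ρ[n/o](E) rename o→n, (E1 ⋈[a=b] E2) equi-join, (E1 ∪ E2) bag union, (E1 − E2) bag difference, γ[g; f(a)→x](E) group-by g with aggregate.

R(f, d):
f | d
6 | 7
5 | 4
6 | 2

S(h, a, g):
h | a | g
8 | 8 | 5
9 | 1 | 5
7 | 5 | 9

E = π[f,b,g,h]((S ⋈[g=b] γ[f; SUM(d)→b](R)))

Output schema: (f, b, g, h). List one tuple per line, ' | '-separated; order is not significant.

Row counts bottom-up:
  S → 3
  R → 3
  γ[f; SUM(d)→b](R) → 2
  (S ⋈[g=b] γ[f; SUM(d)→b](R)) → 1
  π[f,b,g,h]((S ⋈[g=b] γ[f; SUM(d)→b](R))) → 1

== RESULT ==
f | b | g | h
6 | 9 | 9 | 7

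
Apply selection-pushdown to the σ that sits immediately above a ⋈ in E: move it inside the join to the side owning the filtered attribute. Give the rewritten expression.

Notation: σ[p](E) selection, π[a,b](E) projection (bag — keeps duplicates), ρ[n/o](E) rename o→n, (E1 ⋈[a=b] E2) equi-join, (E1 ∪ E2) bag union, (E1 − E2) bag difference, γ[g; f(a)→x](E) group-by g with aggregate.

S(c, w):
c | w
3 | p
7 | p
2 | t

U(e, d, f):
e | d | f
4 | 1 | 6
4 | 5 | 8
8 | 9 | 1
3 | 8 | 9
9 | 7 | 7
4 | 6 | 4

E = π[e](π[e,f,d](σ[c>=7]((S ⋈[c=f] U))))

σ filters on c, owned by the left side.
E' = π[e](π[e,f,d]((σ[c>=7](S) ⋈[c=f] U)))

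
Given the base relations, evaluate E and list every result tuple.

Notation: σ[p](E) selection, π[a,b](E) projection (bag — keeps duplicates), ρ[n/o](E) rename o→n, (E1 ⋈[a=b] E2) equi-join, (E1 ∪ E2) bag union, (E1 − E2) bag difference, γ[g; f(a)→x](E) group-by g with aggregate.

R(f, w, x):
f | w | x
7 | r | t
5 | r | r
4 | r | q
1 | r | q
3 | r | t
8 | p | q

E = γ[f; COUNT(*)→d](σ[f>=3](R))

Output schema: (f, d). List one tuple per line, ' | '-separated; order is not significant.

Row counts bottom-up:
  R → 6
  σ[f>=3](R) → 5
  γ[f; COUNT(*)→d](σ[f>=3](R)) → 5

== RESULT ==
f | d
3 | 1
4 | 1
5 | 1
7 | 1
8 | 1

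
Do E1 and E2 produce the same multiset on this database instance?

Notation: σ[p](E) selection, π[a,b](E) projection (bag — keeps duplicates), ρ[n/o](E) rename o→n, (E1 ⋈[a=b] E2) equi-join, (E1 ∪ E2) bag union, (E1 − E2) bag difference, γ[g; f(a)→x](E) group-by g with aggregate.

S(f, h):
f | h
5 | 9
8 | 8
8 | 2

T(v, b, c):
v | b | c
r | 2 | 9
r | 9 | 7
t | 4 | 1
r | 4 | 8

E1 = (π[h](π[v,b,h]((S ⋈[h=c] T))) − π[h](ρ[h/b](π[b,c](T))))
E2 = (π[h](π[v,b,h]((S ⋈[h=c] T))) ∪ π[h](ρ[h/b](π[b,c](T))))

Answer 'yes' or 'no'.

E1 row counts bottom-up:
  S → 3
  T → 4
  (S ⋈[h=c] T) → 2
  π[v,b,h]((S ⋈[h=c] T)) → 2
  π[h](π[v,b,h]((S ⋈[h=c] T))) → 2
  T → 4
  π[b,c](T) → 4
  ρ[h/b](π[b,c](T)) → 4
  π[h](ρ[h/b](π[b,c](T))) → 4
  (π[h](π[v,b,h]((S ⋈[h=c] T))) − π[h](ρ[h/b](π[b,c](T)))) → 1
E2 row counts bottom-up:
  S → 3
  T → 4
  (S ⋈[h=c] T) → 2
  π[v,b,h]((S ⋈[h=c] T)) → 2
  π[h](π[v,b,h]((S ⋈[h=c] T))) → 2
  T → 4
  π[b,c](T) → 4
  ρ[h/b](π[b,c](T)) → 4
  π[h](ρ[h/b](π[b,c](T))) → 4
  (π[h](π[v,b,h]((S ⋈[h=c] T))) ∪ π[h](ρ[h/b](π[b,c](T)))) → 6

E1 result:
h
8
E2 result:
h
2
4
4
8
9
9
Witness: (2,) appears 0× in E1 but 1× in E2.

no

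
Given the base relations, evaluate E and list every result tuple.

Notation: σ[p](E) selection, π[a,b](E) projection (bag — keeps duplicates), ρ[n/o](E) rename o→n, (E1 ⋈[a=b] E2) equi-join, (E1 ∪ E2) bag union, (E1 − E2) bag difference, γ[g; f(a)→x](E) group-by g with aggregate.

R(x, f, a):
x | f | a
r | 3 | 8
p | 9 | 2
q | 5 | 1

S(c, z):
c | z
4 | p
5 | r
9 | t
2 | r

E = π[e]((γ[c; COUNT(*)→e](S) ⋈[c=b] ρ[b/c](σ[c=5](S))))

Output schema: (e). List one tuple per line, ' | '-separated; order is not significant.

Stepwise |·|:
  S → 4
  γ[c; COUNT(*)→e](S) → 4
  S → 4
  σ[c=5](S) → 1
  ρ[b/c](σ[c=5](S)) → 1
  (γ[c; COUNT(*)→e](S) ⋈[c=b] ρ[b/c](σ[c=5](S))) → 1
  π[e]((γ[c; COUNT(*)→e](S) ⋈[c=b] ρ[b/c](σ[c=5](S)))) → 1

== RESULT ==
e
1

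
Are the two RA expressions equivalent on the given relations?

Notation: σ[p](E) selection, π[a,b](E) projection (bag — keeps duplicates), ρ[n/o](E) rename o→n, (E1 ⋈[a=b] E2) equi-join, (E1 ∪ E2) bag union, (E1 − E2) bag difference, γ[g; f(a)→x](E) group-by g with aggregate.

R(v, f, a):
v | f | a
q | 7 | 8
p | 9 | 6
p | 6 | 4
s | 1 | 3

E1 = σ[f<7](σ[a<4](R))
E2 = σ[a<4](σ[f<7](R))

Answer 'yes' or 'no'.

E1 subexpression sizes:
  R → 4
  σ[a<4](R) → 1
  σ[f<7](σ[a<4](R)) → 1
E2 subexpression sizes:
  R → 4
  σ[f<7](R) → 2
  σ[a<4](σ[f<7](R)) → 1

E1 and E2 produce the same multiset:
v | f | a
s | 1 | 3

yes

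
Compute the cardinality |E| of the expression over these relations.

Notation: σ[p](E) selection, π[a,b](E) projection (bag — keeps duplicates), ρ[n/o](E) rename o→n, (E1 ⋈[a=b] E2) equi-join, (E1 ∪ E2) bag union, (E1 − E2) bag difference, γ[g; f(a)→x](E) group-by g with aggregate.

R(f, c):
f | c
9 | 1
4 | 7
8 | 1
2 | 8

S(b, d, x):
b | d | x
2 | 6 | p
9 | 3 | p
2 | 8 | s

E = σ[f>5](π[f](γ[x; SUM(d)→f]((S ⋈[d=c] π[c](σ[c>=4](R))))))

Row counts bottom-up:
  S → 3
  R → 4
  σ[c>=4](R) → 2
  π[c](σ[c>=4](R)) → 2
  (S ⋈[d=c] π[c](σ[c>=4](R))) → 1
  γ[x; SUM(d)→f]((S ⋈[d=c] π[c](σ[c>=4](R)))) → 1
  π[f](γ[x; SUM(d)→f]((S ⋈[d=c] π[c](σ[c>=4](R))))) → 1
  σ[f>5](π[f](γ[x; SUM(d)→f]((S ⋈[d=c] π[c](σ[c>=4](R)))))) → 1

|E| = 1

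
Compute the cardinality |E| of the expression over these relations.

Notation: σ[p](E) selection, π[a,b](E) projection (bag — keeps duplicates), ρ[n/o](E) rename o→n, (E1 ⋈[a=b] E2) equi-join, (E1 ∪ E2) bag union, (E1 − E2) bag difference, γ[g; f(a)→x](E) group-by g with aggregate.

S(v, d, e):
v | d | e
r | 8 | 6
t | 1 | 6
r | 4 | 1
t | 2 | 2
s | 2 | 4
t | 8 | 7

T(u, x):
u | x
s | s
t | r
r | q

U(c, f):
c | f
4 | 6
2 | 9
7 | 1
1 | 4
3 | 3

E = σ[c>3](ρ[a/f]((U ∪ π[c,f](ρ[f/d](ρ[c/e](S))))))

Row counts bottom-up:
  U → 5
  S → 6
  ρ[c/e](S) → 6
  ρ[f/d](ρ[c/e](S)) → 6
  π[c,f](ρ[f/d](ρ[c/e](S))) → 6
  (U ∪ π[c,f](ρ[f/d](ρ[c/e](S)))) → 11
  ρ[a/f]((U ∪ π[c,f](ρ[f/d](ρ[c/e](S))))) → 11
  σ[c>3](ρ[a/f]((U ∪ π[c,f](ρ[f/d](ρ[c/e](S)))))) → 6

|E| = 6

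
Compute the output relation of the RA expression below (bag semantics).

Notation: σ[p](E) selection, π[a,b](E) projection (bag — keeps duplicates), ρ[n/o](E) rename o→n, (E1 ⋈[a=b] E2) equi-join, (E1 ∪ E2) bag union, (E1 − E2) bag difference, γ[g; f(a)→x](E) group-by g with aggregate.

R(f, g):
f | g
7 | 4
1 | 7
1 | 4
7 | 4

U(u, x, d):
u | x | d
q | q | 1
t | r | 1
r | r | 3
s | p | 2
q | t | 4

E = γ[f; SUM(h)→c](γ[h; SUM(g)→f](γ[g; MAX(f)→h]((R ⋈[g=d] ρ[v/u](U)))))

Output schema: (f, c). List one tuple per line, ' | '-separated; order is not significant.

Stepwise |·|:
  R → 4
  U → 5
  ρ[v/u](U) → 5
  (R ⋈[g=d] ρ[v/u](U)) → 3
  γ[g; MAX(f)→h]((R ⋈[g=d] ρ[v/u](U))) → 1
  γ[h; SUM(g)→f](γ[g; MAX(f)→h]((R ⋈[g=d] ρ[v/u](U)))) → 1
  γ[f; SUM(h)→c](γ[h; SUM(g)→f](γ[g; MAX(f)→h]((R ⋈[g=d] ρ[v/u](U))))) → 1

== RESULT ==
f | c
4 | 7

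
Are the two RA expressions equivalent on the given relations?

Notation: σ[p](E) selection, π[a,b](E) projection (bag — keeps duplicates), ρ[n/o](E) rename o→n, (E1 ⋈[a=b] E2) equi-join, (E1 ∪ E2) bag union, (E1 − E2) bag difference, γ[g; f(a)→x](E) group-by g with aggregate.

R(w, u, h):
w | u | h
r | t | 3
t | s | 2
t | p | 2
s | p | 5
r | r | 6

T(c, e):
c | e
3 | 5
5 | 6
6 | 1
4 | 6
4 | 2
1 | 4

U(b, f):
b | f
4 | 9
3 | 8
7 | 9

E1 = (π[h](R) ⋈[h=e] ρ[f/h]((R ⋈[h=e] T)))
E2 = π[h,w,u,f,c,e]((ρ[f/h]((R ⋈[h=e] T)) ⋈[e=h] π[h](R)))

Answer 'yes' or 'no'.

E1 subexpression sizes:
  R → 5
  π[h](R) → 5
  R → 5
  T → 6
  (R ⋈[h=e] T) → 5
  ρ[f/h]((R ⋈[h=e] T)) → 5
  (π[h](R) ⋈[h=e] ρ[f/h]((R ⋈[h=e] T))) → 7
E2 subexpression sizes:
  R → 5
  T → 6
  (R ⋈[h=e] T) → 5
  ρ[f/h]((R ⋈[h=e] T)) → 5
  R → 5
  π[h](R) → 5
  (ρ[f/h]((R ⋈[h=e] T)) ⋈[e=h] π[h](R)) → 7
  π[h,w,u,f,c,e]((ρ[f/h]((R ⋈[h=e] T)) ⋈[e=h] π[h](R))) → 7

E1 and E2 produce the same multiset:
h | w | u | f | c | e
2 | t | p | 2 | 4 | 2
2 | t | p | 2 | 4 | 2
2 | t | s | 2 | 4 | 2
2 | t | s | 2 | 4 | 2
5 | s | p | 5 | 3 | 5
6 | r | r | 6 | 4 | 6
6 | r | r | 6 | 5 | 6

yes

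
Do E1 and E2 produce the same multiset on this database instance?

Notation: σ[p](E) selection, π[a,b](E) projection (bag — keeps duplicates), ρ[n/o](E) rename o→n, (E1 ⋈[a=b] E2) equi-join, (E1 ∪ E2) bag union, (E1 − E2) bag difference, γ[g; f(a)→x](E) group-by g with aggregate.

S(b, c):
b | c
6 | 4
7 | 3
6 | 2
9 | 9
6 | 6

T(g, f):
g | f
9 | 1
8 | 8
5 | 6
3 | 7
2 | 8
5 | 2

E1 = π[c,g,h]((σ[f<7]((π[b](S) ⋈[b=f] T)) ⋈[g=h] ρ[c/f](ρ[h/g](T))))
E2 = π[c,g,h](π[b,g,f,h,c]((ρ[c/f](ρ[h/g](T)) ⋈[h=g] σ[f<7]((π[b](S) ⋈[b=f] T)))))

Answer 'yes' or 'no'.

E1 stepwise |·|:
  S → 5
  π[b](S) → 5
  T → 6
  (π[b](S) ⋈[b=f] T) → 4
  σ[f<7]((π[b](S) ⋈[b=f] T)) → 3
  T → 6
  ρ[h/g](T) → 6
  ρ[c/f](ρ[h/g](T)) → 6
  (σ[f<7]((π[b](S) ⋈[b=f] T)) ⋈[g=h] ρ[c/f](ρ[h/g](T))) → 6
  π[c,g,h]((σ[f<7]((π[b](S) ⋈[b=f] T)) ⋈[g=h] ρ[c/f](ρ[h/g](T)))) → 6
E2 stepwise |·|:
  T → 6
  ρ[h/g](T) → 6
  ρ[c/f](ρ[h/g](T)) → 6
  S → 5
  π[b](S) → 5
  T → 6
  (π[b](S) ⋈[b=f] T) → 4
  σ[f<7]((π[b](S) ⋈[b=f] T)) → 3
  (ρ[c/f](ρ[h/g](T)) ⋈[h=g] σ[f<7]((π[b](S) ⋈[b=f] T))) → 6
  π[b,g,f,h,c]((ρ[c/f](ρ[h/g](T)) ⋈[h=g] σ[f<7]((π[b](S) ⋈[b=f] T)))) → 6
  π[c,g,h](π[b,g,f,h,c]((ρ[c/f](ρ[h/g](T)) ⋈[h=g] σ[f<7]((π[b](S) ⋈[b=f] T))))) → 6

E1 and E2 produce the same multiset:
c | g | h
2 | 5 | 5
2 | 5 | 5
2 | 5 | 5
6 | 5 | 5
6 | 5 | 5
6 | 5 | 5

yes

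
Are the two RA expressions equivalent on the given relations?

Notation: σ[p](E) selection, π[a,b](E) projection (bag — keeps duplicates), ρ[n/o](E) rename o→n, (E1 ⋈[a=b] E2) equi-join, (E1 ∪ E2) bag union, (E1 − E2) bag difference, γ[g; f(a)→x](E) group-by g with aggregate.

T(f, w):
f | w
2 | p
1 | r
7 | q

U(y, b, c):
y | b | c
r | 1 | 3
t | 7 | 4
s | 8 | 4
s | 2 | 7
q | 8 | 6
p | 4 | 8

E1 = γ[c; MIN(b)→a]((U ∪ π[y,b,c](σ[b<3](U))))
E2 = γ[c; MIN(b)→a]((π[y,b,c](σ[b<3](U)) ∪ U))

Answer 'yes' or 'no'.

E1 stepwise |·|:
  U → 6
  U → 6
  σ[b<3](U) → 2
  π[y,b,c](σ[b<3](U)) → 2
  (U ∪ π[y,b,c](σ[b<3](U))) → 8
  γ[c; MIN(b)→a]((U ∪ π[y,b,c](σ[b<3](U)))) → 5
E2 stepwise |·|:
  U → 6
  σ[b<3](U) → 2
  π[y,b,c](σ[b<3](U)) → 2
  U → 6
  (π[y,b,c](σ[b<3](U)) ∪ U) → 8
  γ[c; MIN(b)→a]((π[y,b,c](σ[b<3](U)) ∪ U)) → 5

E1 and E2 produce the same multiset:
c | a
3 | 1
4 | 7
6 | 8
7 | 2
8 | 4

yes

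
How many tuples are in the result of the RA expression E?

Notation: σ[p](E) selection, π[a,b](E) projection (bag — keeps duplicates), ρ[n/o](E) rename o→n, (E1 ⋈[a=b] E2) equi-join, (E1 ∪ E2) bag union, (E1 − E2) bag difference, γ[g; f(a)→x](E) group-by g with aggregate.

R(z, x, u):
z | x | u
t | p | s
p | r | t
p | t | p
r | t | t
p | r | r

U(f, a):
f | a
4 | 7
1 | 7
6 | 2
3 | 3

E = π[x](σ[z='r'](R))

Row counts bottom-up:
  R → 5
  σ[z='r'](R) → 1
  π[x](σ[z='r'](R)) → 1

|E| = 1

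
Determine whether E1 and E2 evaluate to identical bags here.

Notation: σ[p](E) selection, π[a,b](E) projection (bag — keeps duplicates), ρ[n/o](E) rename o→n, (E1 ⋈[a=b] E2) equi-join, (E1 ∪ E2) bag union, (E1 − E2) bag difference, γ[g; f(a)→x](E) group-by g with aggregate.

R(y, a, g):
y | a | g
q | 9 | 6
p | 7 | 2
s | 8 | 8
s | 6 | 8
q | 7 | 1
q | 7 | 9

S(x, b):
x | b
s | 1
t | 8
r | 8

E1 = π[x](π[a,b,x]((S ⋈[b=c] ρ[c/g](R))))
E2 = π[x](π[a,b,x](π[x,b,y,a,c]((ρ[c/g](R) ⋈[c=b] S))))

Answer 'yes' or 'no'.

E1 row counts bottom-up:
  S → 3
  R → 6
  ρ[c/g](R) → 6
  (S ⋈[b=c] ρ[c/g](R)) → 5
  π[a,b,x]((S ⋈[b=c] ρ[c/g](R))) → 5
  π[x](π[a,b,x]((S ⋈[b=c] ρ[c/g](R)))) → 5
E2 row counts bottom-up:
  R → 6
  ρ[c/g](R) → 6
  S → 3
  (ρ[c/g](R) ⋈[c=b] S) → 5
  π[x,b,y,a,c]((ρ[c/g](R) ⋈[c=b] S)) → 5
  π[a,b,x](π[x,b,y,a,c]((ρ[c/g](R) ⋈[c=b] S))) → 5
  π[x](π[a,b,x](π[x,b,y,a,c]((ρ[c/g](R) ⋈[c=b] S)))) → 5

E1 and E2 produce the same multiset:
x
r
r
s
t
t

yes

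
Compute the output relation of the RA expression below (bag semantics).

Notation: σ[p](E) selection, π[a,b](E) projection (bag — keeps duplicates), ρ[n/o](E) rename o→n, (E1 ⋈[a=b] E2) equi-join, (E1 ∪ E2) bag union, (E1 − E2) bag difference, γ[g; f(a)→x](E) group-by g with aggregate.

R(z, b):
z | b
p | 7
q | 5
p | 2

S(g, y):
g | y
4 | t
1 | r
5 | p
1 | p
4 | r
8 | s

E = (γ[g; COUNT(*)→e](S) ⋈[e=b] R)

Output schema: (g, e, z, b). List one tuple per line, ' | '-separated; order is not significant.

Row counts bottom-up:
  S → 6
  γ[g; COUNT(*)→e](S) → 4
  R → 3
  (γ[g; COUNT(*)→e](S) ⋈[e=b] R) → 2

== RESULT ==
g | e | z | b
1 | 2 | p | 2
4 | 2 | p | 2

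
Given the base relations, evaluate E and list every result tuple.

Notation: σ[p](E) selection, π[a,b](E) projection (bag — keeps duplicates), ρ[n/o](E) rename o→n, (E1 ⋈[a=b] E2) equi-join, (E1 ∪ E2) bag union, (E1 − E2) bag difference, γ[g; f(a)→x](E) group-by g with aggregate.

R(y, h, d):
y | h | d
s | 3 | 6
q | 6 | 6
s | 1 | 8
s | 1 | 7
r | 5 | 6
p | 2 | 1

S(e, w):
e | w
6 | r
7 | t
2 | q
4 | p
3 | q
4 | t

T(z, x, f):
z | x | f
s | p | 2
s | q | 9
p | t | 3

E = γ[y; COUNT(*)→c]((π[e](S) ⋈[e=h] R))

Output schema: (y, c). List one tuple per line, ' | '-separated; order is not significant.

Subexpression sizes:
  S → 6
  π[e](S) → 6
  R → 6
  (π[e](S) ⋈[e=h] R) → 3
  γ[y; COUNT(*)→c]((π[e](S) ⋈[e=h] R)) → 3

== RESULT ==
y | c
p | 1
q | 1
s | 1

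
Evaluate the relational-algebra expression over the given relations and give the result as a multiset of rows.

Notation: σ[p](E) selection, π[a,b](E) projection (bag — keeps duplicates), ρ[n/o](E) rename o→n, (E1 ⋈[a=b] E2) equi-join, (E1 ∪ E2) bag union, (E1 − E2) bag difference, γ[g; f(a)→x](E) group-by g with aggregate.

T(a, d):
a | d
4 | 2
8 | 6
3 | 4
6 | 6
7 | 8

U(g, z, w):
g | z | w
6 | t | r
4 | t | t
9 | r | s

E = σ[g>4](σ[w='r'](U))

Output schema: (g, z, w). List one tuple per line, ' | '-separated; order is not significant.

Row counts bottom-up:
  U → 3
  σ[w='r'](U) → 1
  σ[g>4](σ[w='r'](U)) → 1

== RESULT ==
g | z | w
6 | t | r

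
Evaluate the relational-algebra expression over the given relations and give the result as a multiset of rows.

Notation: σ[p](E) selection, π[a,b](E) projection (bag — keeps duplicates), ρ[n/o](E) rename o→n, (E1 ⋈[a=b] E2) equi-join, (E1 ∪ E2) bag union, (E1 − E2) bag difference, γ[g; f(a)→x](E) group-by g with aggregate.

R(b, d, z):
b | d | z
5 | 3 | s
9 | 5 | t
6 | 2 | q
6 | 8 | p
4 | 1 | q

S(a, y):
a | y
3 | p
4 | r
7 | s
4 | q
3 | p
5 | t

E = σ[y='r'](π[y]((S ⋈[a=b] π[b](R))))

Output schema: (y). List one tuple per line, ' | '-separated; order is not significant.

Subexpression sizes:
  S → 6
  R → 5
  π[b](R) → 5
  (S ⋈[a=b] π[b](R)) → 3
  π[y]((S ⋈[a=b] π[b](R))) → 3
  σ[y='r'](π[y]((S ⋈[a=b] π[b](R)))) → 1

== RESULT ==
y
r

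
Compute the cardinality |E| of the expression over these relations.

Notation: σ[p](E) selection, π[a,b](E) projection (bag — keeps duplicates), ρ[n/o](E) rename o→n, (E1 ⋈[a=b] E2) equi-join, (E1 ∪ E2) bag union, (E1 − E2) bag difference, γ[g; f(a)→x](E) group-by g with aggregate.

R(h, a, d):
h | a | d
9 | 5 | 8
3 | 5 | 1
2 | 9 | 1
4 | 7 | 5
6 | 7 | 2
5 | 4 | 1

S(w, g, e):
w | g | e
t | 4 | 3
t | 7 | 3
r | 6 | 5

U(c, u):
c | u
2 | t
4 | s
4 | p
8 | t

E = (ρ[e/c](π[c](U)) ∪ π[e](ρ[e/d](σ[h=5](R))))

Subexpression sizes:
  U → 4
  π[c](U) → 4
  ρ[e/c](π[c](U)) → 4
  R → 6
  σ[h=5](R) → 1
  ρ[e/d](σ[h=5](R)) → 1
  π[e](ρ[e/d](σ[h=5](R))) → 1
  (ρ[e/c](π[c](U)) ∪ π[e](ρ[e/d](σ[h=5](R)))) → 5

|E| = 5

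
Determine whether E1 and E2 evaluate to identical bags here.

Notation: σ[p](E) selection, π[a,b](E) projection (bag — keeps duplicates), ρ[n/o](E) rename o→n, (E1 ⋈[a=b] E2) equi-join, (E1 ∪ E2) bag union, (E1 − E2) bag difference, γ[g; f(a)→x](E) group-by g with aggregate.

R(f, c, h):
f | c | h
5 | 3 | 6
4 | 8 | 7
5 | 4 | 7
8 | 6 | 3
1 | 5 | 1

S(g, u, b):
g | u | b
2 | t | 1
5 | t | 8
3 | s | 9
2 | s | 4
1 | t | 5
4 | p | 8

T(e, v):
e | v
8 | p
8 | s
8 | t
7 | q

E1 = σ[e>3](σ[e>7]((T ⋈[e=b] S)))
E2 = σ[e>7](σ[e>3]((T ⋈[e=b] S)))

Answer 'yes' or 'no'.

E1 stepwise |·|:
  T → 4
  S → 6
  (T ⋈[e=b] S) → 6
  σ[e>7]((T ⋈[e=b] S)) → 6
  σ[e>3](σ[e>7]((T ⋈[e=b] S))) → 6
E2 stepwise |·|:
  T → 4
  S → 6
  (T ⋈[e=b] S) → 6
  σ[e>3]((T ⋈[e=b] S)) → 6
  σ[e>7](σ[e>3]((T ⋈[e=b] S))) → 6

E1 and E2 produce the same multiset:
e | v | g | u | b
8 | p | 4 | p | 8
8 | p | 5 | t | 8
8 | s | 4 | p | 8
8 | s | 5 | t | 8
8 | t | 4 | p | 8
8 | t | 5 | t | 8

yes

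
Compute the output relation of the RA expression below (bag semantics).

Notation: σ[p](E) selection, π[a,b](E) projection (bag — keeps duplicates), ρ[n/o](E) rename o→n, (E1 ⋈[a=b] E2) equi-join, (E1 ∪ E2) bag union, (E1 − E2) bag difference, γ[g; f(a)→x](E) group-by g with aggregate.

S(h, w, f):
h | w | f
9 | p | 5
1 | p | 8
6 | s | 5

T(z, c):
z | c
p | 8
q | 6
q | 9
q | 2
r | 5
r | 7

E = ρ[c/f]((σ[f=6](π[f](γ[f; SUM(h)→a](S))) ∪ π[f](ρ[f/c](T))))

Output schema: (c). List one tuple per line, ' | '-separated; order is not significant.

Row counts bottom-up:
  S → 3
  γ[f; SUM(h)→a](S) → 2
  π[f](γ[f; SUM(h)→a](S)) → 2
  σ[f=6](π[f](γ[f; SUM(h)→a](S))) → 0
  T → 6
  ρ[f/c](T) → 6
  π[f](ρ[f/c](T)) → 6
  (σ[f=6](π[f](γ[f; SUM(h)→a](S))) ∪ π[f](ρ[f/c](T))) → 6
  ρ[c/f]((σ[f=6](π[f](γ[f; SUM(h)→a](S))) ∪ π[f](ρ[f/c](T)))) → 6

== RESULT ==
c
2
5
6
7
8
9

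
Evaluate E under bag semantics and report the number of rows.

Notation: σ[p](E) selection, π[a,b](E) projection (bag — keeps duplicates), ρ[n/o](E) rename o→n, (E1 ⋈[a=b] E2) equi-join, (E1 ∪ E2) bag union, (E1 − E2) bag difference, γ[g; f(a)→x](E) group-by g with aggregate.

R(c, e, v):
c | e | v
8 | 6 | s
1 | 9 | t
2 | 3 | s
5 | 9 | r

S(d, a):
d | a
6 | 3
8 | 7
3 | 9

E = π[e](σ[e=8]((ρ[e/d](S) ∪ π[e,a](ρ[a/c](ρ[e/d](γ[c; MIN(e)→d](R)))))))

Stepwise |·|:
  S → 3
  ρ[e/d](S) → 3
  R → 4
  γ[c; MIN(e)→d](R) → 4
  ρ[e/d](γ[c; MIN(e)→d](R)) → 4
  ρ[a/c](ρ[e/d](γ[c; MIN(e)→d](R))) → 4
  π[e,a](ρ[a/c](ρ[e/d](γ[c; MIN(e)→d](R)))) → 4
  (ρ[e/d](S) ∪ π[e,a](ρ[a/c](ρ[e/d](γ[c; MIN(e)→d](R))))) → 7
  σ[e=8]((ρ[e/d](S) ∪ π[e,a](ρ[a/c](ρ[e/d](γ[c; MIN(e)→d](R)))))) → 1
  π[e](σ[e=8]((ρ[e/d](S) ∪ π[e,a](ρ[a/c](ρ[e/d](γ[c; MIN(e)→d](R))))))) → 1

|E| = 1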